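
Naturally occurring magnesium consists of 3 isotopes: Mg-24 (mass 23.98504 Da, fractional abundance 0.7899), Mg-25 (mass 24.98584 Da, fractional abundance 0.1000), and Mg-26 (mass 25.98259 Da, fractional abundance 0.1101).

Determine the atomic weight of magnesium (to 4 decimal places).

24.3051 Da

The abundance-weighted mean is 0.7899 × 23.98504 + 0.1000 × 24.98584 + 0.1101 × 25.98259
= 18.945783 + 2.498584 + 2.860683 = 24.305050 Da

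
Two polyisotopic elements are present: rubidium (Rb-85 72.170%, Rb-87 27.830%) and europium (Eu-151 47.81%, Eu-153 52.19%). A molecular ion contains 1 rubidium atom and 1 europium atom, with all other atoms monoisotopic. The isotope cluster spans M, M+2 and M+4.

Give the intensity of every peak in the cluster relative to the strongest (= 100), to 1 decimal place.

Rubidium pattern (n=1): 0.7217 : 0.2783
Europium pattern (n=1): 0.4781 : 0.5219
Convolve the two distributions (both contribute in 2-u steps):
  M: 0.7217×0.4781 = 0.345045
  M+2: 0.7217×0.5219 + 0.2783×0.4781 = 0.509710
  M+4: 0.2783×0.5219 = 0.145245
Scale to base peak (0.509710) = 100: 67.7 : 100.0 : 28.5

67.7 : 100.0 : 28.5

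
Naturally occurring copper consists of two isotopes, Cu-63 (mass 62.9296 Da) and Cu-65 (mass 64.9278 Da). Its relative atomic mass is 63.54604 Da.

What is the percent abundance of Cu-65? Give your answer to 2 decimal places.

30.85%

Writing the weighted mean with unknown fraction x of Cu-63:
62.9296·x + 64.9278·(1 − x) = 63.54604
(62.9296 − 64.9278)·x = 63.54604 − 64.9278
x = -1.38176 / -1.9982 = 0.69150 → 69.15% Cu-63, 30.85% Cu-65.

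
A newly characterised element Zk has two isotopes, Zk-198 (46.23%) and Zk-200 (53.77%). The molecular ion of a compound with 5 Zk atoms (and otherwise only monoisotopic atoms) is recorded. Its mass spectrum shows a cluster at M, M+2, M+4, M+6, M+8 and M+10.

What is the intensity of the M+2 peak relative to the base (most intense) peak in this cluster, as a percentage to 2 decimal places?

36.96%

(0.4623 + 0.5377)^5 gives M 0.0211, M+2 0.1228, M+4 0.2857, M+6 0.3323, M+8 0.1932, M+10 0.0449; the largest is M+6.
P(M+6) = C(5,3) × 0.4623^2 × 0.5377^3 = 10 × 0.21372129 × 0.15546052 = 0.332252 (base)
P(M+2) = C(5,1) × 0.4623^4 × 0.5377^1 = 5 × 0.04567679 × 0.5377 = 0.122802
Relative intensity = 0.122802 / 0.332252 × 100 = 36.96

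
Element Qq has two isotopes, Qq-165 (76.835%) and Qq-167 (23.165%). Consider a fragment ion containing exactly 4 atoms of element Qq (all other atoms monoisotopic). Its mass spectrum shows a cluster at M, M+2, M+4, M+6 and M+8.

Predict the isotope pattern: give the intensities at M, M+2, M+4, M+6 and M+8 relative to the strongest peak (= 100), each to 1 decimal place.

82.9 : 100.0 : 45.2 : 9.1 : 0.7

Expanding (0.76835 + 0.23165)^4:
P(M) = 0.76835^4 = 0.348527
P(M+2) = 4 × 0.76835^3 × 0.23165^1 = 0.420310
P(M+4) = 6 × 0.76835^2 × 0.23165^2 = 0.190079
P(M+6) = 4 × 0.76835^1 × 0.23165^3 = 0.038205
P(M+8) = 0.23165^4 = 0.002880
The M+2 peak is largest (0.420310); scaling to 100 gives 82.9 : 100.0 : 45.2 : 9.1 : 0.7.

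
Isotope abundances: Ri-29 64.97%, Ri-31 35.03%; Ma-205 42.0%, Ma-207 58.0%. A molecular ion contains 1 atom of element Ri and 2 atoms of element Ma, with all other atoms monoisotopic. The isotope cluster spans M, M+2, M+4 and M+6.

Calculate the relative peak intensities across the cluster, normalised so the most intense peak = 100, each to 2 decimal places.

29.44 : 97.20 : 100.00 : 30.28

Element Ri pattern (n=1): 0.6497 : 0.3503
Element Ma pattern (n=2): 0.1764 : 0.4872 : 0.3364
Convolve the two distributions (both contribute in 2-u steps):
  M: 0.6497×0.1764 = 0.114607
  M+2: 0.6497×0.4872 + 0.3503×0.1764 = 0.378327
  M+4: 0.6497×0.3364 + 0.3503×0.4872 = 0.389225
  M+6: 0.3503×0.3364 = 0.117841
Scale to base peak (0.389225) = 100: 29.44 : 97.20 : 100.00 : 30.28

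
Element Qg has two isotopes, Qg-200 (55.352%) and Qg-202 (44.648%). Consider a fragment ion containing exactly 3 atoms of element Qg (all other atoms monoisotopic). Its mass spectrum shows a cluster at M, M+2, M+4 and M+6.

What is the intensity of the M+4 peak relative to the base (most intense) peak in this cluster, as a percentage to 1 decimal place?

Term probabilities: M 0.1696, M+2 0.4104, M+4 0.3310, M+6 0.0890. Base peak = M+2.
P(M+2) = C(3,1) × 0.55352^2 × 0.44648^1 = 3 × 0.30638439 × 0.44648 = 0.410384 (base)
P(M+4) = C(3,2) × 0.55352^1 × 0.44648^2 = 3 × 0.55352 × 0.19934439 = 0.331023
Relative intensity = 0.331023 / 0.410384 × 100 = 80.7

80.7%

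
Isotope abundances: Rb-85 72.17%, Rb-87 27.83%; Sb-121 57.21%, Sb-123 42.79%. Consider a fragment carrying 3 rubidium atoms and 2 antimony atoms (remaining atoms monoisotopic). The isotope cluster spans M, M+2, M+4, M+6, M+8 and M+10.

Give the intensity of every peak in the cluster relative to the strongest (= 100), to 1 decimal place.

36.5 : 97.0 : 100.0 : 50.1 : 12.3 : 1.2

Rubidium pattern (n=3): 0.37589809 : 0.43485841 : 0.16768892 : 0.02155458
Antimony pattern (n=2): 0.32729841 : 0.48960318 : 0.18309841
Convolve the two distributions (both contribute in 2-u steps):
  M: 0.37589809×0.32729841 = 0.123031
  M+2: 0.37589809×0.48960318 + 0.43485841×0.32729841 = 0.326369
  M+4: 0.37589809×0.18309841 + 0.43485841×0.48960318 + 0.16768892×0.32729841 = 0.336619
  M+6: 0.43485841×0.18309841 + 0.16768892×0.48960318 + 0.02155458×0.32729841 = 0.168778
  M+8: 0.16768892×0.18309841 + 0.02155458×0.48960318 = 0.041257
  M+10: 0.02155458×0.18309841 = 0.003947
Scale to base peak (0.336619) = 100: 36.5 : 97.0 : 100.0 : 50.1 : 12.3 : 1.2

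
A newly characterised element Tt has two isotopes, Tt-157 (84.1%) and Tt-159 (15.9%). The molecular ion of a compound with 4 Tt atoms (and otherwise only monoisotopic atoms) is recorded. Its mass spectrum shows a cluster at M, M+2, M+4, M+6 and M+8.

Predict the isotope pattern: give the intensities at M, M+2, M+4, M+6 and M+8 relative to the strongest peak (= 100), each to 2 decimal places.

Each Tt atom is independently Tt-157 (p = 0.841) or Tt-159 (q = 0.159); the cluster is the binomial expansion (p + q)^4.
P(M) = 0.841^4 = 0.500246
P(M+2) = 4 × 0.841^3 × 0.159^1 = 0.378308
P(M+4) = 6 × 0.841^2 × 0.159^2 = 0.107285
P(M+6) = 4 × 0.841^1 × 0.159^3 = 0.013522
P(M+8) = 0.159^4 = 0.000639
The M peak is largest (0.500246); scaling to 100 gives 100.00 : 75.62 : 21.45 : 2.70 : 0.13.

100.00 : 75.62 : 21.45 : 2.70 : 0.13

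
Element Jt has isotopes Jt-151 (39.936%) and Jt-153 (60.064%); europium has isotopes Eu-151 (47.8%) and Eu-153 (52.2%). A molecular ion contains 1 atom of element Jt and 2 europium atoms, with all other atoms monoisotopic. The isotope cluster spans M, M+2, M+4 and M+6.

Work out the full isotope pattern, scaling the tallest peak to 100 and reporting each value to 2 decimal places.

22.33 : 82.37 : 100.00 : 40.06

Element Jt pattern (n=1): 0.39936 : 0.60064
Europium pattern (n=2): 0.228484 : 0.499032 : 0.272484
Convolve the two distributions (both contribute in 2-u steps):
  M: 0.39936×0.228484 = 0.091247
  M+2: 0.39936×0.499032 + 0.60064×0.228484 = 0.336530
  M+4: 0.39936×0.272484 + 0.60064×0.499032 = 0.408558
  M+6: 0.60064×0.272484 = 0.163665
Scale to base peak (0.408558) = 100: 22.33 : 82.37 : 100.00 : 40.06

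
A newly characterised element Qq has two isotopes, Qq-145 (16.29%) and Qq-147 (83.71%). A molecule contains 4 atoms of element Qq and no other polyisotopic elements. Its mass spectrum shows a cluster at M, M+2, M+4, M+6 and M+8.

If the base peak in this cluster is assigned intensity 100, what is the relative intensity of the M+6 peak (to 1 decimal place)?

Term probabilities: M 0.0007, M+2 0.0145, M+4 0.1116, M+6 0.3822, M+8 0.4910. Base peak = M+8.
P(M+8) = C(4,4) × 0.1629^0 × 0.8371^4 = 1 × 1.0000 × 0.49103152 = 0.491032 (base)
P(M+6) = C(4,3) × 0.1629^1 × 0.8371^3 = 4 × 0.1629 × 0.58658645 = 0.382220
Relative intensity = 0.382220 / 0.491032 × 100 = 77.8

77.8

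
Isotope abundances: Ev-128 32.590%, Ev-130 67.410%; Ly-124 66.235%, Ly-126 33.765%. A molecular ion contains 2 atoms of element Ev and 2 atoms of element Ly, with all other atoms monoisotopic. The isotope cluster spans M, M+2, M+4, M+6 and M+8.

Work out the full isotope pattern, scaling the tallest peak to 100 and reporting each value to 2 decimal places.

Element Ev pattern (n=2): 0.10621081 : 0.43937838 : 0.45441081
Element Ly pattern (n=2): 0.43870752 : 0.44728495 : 0.11400752
Convolve the two distributions (both contribute in 2-u steps):
  M: 0.10621081×0.43870752 = 0.046595
  M+2: 0.10621081×0.44728495 + 0.43937838×0.43870752 = 0.240265
  M+4: 0.10621081×0.11400752 + 0.43937838×0.44728495 + 0.45441081×0.43870752 = 0.407990
  M+6: 0.43937838×0.11400752 + 0.45441081×0.44728495 = 0.253344
  M+8: 0.45441081×0.11400752 = 0.051806
Scale to base peak (0.407990) = 100: 11.42 : 58.89 : 100.00 : 62.10 : 12.70

11.42 : 58.89 : 100.00 : 62.10 : 12.70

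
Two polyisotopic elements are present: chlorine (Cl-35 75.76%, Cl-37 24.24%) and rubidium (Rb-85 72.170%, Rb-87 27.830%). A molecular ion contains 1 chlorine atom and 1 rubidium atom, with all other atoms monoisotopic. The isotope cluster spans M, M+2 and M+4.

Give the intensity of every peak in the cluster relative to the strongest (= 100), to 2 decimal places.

Chlorine pattern (n=1): 0.7576 : 0.2424
Rubidium pattern (n=1): 0.7217 : 0.2783
Convolve the two distributions (both contribute in 2-u steps):
  M: 0.7576×0.7217 = 0.546760
  M+2: 0.7576×0.2783 + 0.2424×0.7217 = 0.385780
  M+4: 0.2424×0.2783 = 0.067460
Scale to base peak (0.546760) = 100: 100.00 : 70.56 : 12.34

100.00 : 70.56 : 12.34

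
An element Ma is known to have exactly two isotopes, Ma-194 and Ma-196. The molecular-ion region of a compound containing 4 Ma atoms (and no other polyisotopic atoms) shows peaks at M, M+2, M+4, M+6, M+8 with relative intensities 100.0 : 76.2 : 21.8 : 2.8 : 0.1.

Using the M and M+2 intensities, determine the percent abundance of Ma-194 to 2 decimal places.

84.00%

Let p = fractional abundance of Ma-194. I(M+2)/I(M) = [C(4,1)·p^3·(1−p)] / p^4 = 4·(1−p)/p = 76.2/100.0 = 0.7620
(1−p)/p = 0.7620/4 = 0.1905  ⇒  p = 1/(1 + 0.1905) = 0.8400
Ma-194: 84.00%, Ma-196: 16.00%.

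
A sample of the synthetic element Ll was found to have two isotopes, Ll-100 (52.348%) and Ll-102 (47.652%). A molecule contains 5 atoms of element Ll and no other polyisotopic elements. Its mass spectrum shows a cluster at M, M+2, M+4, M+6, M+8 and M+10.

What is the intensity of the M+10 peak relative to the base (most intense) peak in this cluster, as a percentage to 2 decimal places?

Binomial terms of (0.52348 + 0.47652)^5: M 0.0393, M+2 0.1789, M+4 0.3257, M+6 0.2965, M+8 0.1350, M+10 0.0246 → M+4 is the base peak.
P(M+4) = C(5,2) × 0.52348^3 × 0.47652^2 = 10 × 0.14344991 × 0.22707131 = 0.325734 (base)
P(M+10) = C(5,5) × 0.52348^0 × 0.47652^5 = 1 × 1.0000 × 0.02457003 = 0.024570
Relative intensity = 0.024570 / 0.325734 × 100 = 7.54

7.54%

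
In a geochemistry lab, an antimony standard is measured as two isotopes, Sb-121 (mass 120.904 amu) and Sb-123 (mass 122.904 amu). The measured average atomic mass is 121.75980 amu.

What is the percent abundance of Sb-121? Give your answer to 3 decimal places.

Writing the weighted mean with unknown fraction x of Sb-121:
120.904·x + 122.904·(1 − x) = 121.75980
(120.904 − 122.904)·x = 121.75980 − 122.904
x = -1.14420 / -2.000 = 0.57210 → 57.210% Sb-121, 42.790% Sb-123.

57.210%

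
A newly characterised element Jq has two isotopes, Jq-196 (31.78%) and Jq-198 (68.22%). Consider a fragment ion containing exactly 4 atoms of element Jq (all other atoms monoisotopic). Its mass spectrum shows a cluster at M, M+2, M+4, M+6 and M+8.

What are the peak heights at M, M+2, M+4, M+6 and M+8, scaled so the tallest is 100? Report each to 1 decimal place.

2.5 : 21.7 : 69.9 : 100.0 : 53.7

Each Jq atom is independently Jq-196 (p = 0.3178) or Jq-198 (q = 0.6822); the cluster is the binomial expansion (p + q)^4.
P(M) = 0.3178^4 = 0.010200
P(M+2) = 4 × 0.3178^3 × 0.6822^1 = 0.087586
P(M+4) = 6 × 0.3178^2 × 0.6822^2 = 0.282022
P(M+6) = 4 × 0.3178^1 × 0.6822^3 = 0.403598
P(M+8) = 0.6822^4 = 0.216594
The M+6 peak is largest (0.403598); scaling to 100 gives 2.5 : 21.7 : 69.9 : 100.0 : 53.7.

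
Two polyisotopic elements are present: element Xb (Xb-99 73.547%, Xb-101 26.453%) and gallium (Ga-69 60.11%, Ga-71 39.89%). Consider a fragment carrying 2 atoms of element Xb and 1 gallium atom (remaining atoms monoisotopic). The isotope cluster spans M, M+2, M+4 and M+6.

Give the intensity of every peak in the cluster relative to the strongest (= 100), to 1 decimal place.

Element Xb pattern (n=2): 0.54091612 : 0.38910776 : 0.06997612
Gallium pattern (n=1): 0.6011 : 0.3989
Convolve the two distributions (both contribute in 2-u steps):
  M: 0.54091612×0.6011 = 0.325145
  M+2: 0.54091612×0.3989 + 0.38910776×0.6011 = 0.449664
  M+4: 0.38910776×0.3989 + 0.06997612×0.6011 = 0.197278
  M+6: 0.06997612×0.3989 = 0.027913
Scale to base peak (0.449664) = 100: 72.3 : 100.0 : 43.9 : 6.2

72.3 : 100.0 : 43.9 : 6.2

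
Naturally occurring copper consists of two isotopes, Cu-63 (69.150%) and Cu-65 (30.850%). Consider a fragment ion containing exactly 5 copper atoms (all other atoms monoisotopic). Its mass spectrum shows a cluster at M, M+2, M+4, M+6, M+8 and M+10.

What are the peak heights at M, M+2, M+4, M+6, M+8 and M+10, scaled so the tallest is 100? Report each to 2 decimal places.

The 5 Cu atoms are independent, so intensities follow the terms of (0.69150 + 0.30850)^5.
P(M) = 0.69150^5 = 0.158111
P(M+2) = 5 × 0.69150^4 × 0.30850^1 = 0.352691
P(M+4) = 10 × 0.69150^3 × 0.30850^2 = 0.314693
P(M+6) = 10 × 0.69150^2 × 0.30850^3 = 0.140394
P(M+8) = 5 × 0.69150^1 × 0.30850^4 = 0.031317
P(M+10) = 0.30850^5 = 0.002794
The M+2 peak is largest (0.352691); scaling to 100 gives 44.83 : 100.00 : 89.23 : 39.81 : 8.88 : 0.79.

44.83 : 100.00 : 89.23 : 39.81 : 8.88 : 0.79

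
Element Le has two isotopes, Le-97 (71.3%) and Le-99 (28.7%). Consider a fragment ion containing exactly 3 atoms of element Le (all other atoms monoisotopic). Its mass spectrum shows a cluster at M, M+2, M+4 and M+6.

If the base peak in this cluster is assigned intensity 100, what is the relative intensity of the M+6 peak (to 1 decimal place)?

5.4

Binomial terms of (0.713 + 0.287)^3: M 0.3625, M+2 0.4377, M+4 0.1762, M+6 0.0236 → M+2 is the base peak.
P(M+2) = C(3,1) × 0.713^2 × 0.287^1 = 3 × 0.508369 × 0.2870 = 0.437706 (base)
P(M+6) = C(3,3) × 0.713^0 × 0.287^3 = 1 × 1.0000 × 0.0236399 = 0.023640
Relative intensity = 0.023640 / 0.437706 × 100 = 5.4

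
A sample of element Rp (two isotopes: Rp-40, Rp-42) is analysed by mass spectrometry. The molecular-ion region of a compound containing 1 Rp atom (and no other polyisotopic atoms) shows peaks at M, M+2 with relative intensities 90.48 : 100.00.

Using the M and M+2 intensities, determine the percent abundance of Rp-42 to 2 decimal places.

Write p for the Rp-40 fraction. I(M+2)/I(M) = [C(1,1)·p^0·(1−p)] / p^1 = 1·(1−p)/p = 100.00/90.48 = 1.1052
(1−p)/p = 1.1052/1 = 1.1052  ⇒  p = 1/(1 + 1.1052) = 0.4750
Rp-40: 47.50%, Rp-42: 52.50%.

52.50%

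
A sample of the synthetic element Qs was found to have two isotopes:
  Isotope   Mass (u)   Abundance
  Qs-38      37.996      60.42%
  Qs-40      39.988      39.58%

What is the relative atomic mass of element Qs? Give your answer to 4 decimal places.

38.7844 u

Average mass = Σ (abundance × isotope mass) = 0.6042 × 37.996 + 0.3958 × 39.988
= 22.95718 + 15.82725 = 38.78443 u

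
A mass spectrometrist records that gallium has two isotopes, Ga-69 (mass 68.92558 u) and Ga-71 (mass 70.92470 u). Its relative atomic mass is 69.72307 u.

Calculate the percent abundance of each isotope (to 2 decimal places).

Ga-69: 60.11%, Ga-71: 39.89%

With x = fraction of Ga-69 (so Ga-71 is 1 − x):
68.92558·x + 70.92470·(1 − x) = 69.72307
(68.92558 − 70.92470)·x = 69.72307 − 70.92470
x = -1.20163 / -1.99912 = 0.60108 → 60.11% Ga-69, 39.89% Ga-71.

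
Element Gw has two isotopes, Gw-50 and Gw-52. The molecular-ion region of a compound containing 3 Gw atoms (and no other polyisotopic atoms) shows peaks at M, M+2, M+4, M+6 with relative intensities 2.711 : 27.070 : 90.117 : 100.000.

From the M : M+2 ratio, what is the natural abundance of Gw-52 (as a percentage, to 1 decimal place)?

76.9%

If p is the fraction of Gw that is Gw-50, then I(M+2)/I(M) = [C(3,1)·p^2·(1−p)] / p^3 = 3·(1−p)/p = 27.070/2.711 = 9.9852
(1−p)/p = 9.9852/3 = 3.3284  ⇒  p = 1/(1 + 3.3284) = 0.2310
Gw-50: 23.1%, Gw-52: 76.9%.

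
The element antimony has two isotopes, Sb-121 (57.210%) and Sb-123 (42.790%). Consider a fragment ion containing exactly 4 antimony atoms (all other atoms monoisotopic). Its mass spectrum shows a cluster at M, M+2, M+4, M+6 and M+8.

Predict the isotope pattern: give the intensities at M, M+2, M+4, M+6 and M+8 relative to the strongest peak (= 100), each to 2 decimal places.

29.79 : 89.13 : 100.00 : 49.86 : 9.32

The 4 Sb atoms are independent, so intensities follow the terms of (0.57210 + 0.42790)^4.
P(M) = 0.57210^4 = 0.107124
P(M+2) = 4 × 0.57210^3 × 0.42790^1 = 0.320493
P(M+4) = 6 × 0.57210^2 × 0.42790^2 = 0.359567
P(M+6) = 4 × 0.57210^1 × 0.42790^3 = 0.179291
P(M+8) = 0.42790^4 = 0.033525
The M+4 peak is largest (0.359567); scaling to 100 gives 29.79 : 89.13 : 100.00 : 49.86 : 9.32.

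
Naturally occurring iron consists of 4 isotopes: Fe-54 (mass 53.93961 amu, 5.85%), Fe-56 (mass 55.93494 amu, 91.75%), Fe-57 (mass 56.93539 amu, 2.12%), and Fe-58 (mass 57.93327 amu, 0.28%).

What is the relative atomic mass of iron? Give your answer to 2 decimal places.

55.85 amu

The abundance-weighted mean is 0.0585 × 53.93961 + 0.9175 × 55.93494 + 0.0212 × 56.93539 + 0.0028 × 57.93327
= 3.155467 + 51.320307 + 1.207030 + 0.162213 = 55.845017 amu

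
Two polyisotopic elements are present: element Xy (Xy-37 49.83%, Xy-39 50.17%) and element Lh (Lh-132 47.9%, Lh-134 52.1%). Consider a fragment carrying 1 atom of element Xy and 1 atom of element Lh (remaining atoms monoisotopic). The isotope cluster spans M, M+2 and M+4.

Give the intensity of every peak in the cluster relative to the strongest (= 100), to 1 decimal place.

Element Xy pattern (n=1): 0.4983 : 0.5017
Element Lh pattern (n=1): 0.4790 : 0.5210
Convolve the two distributions (both contribute in 2-u steps):
  M: 0.4983×0.4790 = 0.238686
  M+2: 0.4983×0.5210 + 0.5017×0.4790 = 0.499929
  M+4: 0.5017×0.5210 = 0.261386
Scale to base peak (0.499929) = 100: 47.7 : 100.0 : 52.3

47.7 : 100.0 : 52.3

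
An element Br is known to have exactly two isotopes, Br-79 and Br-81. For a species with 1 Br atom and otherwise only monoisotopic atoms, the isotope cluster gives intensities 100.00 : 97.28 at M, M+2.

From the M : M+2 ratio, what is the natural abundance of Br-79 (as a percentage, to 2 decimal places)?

50.69%

Write p for the Br-79 fraction. I(M+2)/I(M) = [C(1,1)·p^0·(1−p)] / p^1 = 1·(1−p)/p = 97.28/100.00 = 0.9728
(1−p)/p = 0.9728/1 = 0.9728  ⇒  p = 1/(1 + 0.9728) = 0.5069
Br-79: 50.69%, Br-81: 49.31%.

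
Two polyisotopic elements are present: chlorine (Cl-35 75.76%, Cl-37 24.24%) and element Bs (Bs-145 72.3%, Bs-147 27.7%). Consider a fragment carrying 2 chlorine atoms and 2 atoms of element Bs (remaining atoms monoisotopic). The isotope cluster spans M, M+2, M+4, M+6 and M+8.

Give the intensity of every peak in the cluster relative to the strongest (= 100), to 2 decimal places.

71.12 : 100.00 : 52.59 : 12.26 : 1.07

Chlorine pattern (n=2): 0.57395776 : 0.36728448 : 0.05875776
Element Bs pattern (n=2): 0.522729 : 0.400542 : 0.076729
Convolve the two distributions (both contribute in 2-u steps):
  M: 0.57395776×0.522729 = 0.300024
  M+2: 0.57395776×0.400542 + 0.36728448×0.522729 = 0.421884
  M+4: 0.57395776×0.076729 + 0.36728448×0.400542 + 0.05875776×0.522729 = 0.221866
  M+6: 0.36728448×0.076729 + 0.05875776×0.400542 = 0.051716
  M+8: 0.05875776×0.076729 = 0.004508
Scale to base peak (0.421884) = 100: 71.12 : 100.00 : 52.59 : 12.26 : 1.07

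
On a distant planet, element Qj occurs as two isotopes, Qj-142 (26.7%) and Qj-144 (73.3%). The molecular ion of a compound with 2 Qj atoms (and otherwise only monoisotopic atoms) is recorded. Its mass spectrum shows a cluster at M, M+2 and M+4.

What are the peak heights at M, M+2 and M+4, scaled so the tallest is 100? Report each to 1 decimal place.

13.3 : 72.9 : 100.0

Expanding (0.267 + 0.733)^2:
P(M) = 0.267^2 = 0.071289
P(M+2) = 2 × 0.267^1 × 0.733^1 = 0.391422
P(M+4) = 0.733^2 = 0.537289
The M+4 peak is largest (0.537289); scaling to 100 gives 13.3 : 72.9 : 100.0.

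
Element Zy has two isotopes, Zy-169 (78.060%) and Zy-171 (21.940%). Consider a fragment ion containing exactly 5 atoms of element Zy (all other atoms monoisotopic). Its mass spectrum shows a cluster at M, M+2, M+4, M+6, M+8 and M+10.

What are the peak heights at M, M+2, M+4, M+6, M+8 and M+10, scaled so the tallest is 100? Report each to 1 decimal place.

71.2 : 100.0 : 56.2 : 15.8 : 2.2 : 0.1

The 5 Zy atoms are independent, so intensities follow the terms of (0.78060 + 0.21940)^5.
P(M) = 0.78060^5 = 0.289830
P(M+2) = 5 × 0.78060^4 × 0.21940^1 = 0.407306
P(M+4) = 10 × 0.78060^3 × 0.21940^2 = 0.228960
P(M+6) = 10 × 0.78060^2 × 0.21940^3 = 0.064353
P(M+8) = 5 × 0.78060^1 × 0.21940^4 = 0.009044
P(M+10) = 0.21940^5 = 0.000508
The M+2 peak is largest (0.407306); scaling to 100 gives 71.2 : 100.0 : 56.2 : 15.8 : 2.2 : 0.1.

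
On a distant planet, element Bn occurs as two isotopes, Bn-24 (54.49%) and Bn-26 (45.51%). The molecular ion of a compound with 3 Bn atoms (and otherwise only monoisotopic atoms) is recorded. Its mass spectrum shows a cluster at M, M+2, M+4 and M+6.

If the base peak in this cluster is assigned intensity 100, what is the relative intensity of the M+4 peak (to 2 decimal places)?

(0.5449 + 0.4551)^3 gives M 0.1618, M+2 0.4054, M+4 0.3386, M+6 0.0943; the largest is M+2.
P(M+2) = C(3,1) × 0.5449^2 × 0.4551^1 = 3 × 0.29691601 × 0.4551 = 0.405379 (base)
P(M+4) = C(3,2) × 0.5449^1 × 0.4551^2 = 3 × 0.5449 × 0.20711601 = 0.338573
Relative intensity = 0.338573 / 0.405379 × 100 = 83.52

83.52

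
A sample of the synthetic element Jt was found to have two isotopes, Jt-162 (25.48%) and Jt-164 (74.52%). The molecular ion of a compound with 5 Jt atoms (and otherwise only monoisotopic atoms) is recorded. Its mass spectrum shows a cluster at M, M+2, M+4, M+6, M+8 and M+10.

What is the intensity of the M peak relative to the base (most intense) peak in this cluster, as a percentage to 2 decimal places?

Binomial terms of (0.2548 + 0.7452)^5: M 0.0011, M+2 0.0157, M+4 0.0919, M+6 0.2687, M+8 0.3929, M+10 0.2298 → M+8 is the base peak.
P(M+8) = C(5,4) × 0.2548^1 × 0.7452^4 = 5 × 0.2548 × 0.30838368 = 0.392881 (base)
P(M) = C(5,0) × 0.2548^5 × 0.7452^0 = 1 × 0.00107398 × 1.0000 = 0.001074
Relative intensity = 0.001074 / 0.392881 × 100 = 0.27

0.27%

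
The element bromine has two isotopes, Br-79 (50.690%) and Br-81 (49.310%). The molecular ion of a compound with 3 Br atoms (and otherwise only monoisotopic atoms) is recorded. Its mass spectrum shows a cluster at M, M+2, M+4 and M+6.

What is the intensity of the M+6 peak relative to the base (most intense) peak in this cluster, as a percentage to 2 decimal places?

(0.50690 + 0.49310)^3 gives M 0.1302, M+2 0.3801, M+4 0.3698, M+6 0.1199; the largest is M+2.
P(M+2) = C(3,1) × 0.50690^2 × 0.49310^1 = 3 × 0.25694761 × 0.4931 = 0.380103 (base)
P(M+6) = C(3,3) × 0.50690^0 × 0.49310^3 = 1 × 1.0000 × 0.11989609 = 0.119896
Relative intensity = 0.119896 / 0.380103 × 100 = 31.54

31.54%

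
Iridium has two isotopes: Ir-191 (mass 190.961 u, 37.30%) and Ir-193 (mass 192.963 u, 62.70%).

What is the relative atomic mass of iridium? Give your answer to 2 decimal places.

Average mass = Σ (abundance × isotope mass) = 0.3730 × 190.961 + 0.6270 × 192.963
= 71.2285 + 120.9878 = 192.2163 u

192.22 u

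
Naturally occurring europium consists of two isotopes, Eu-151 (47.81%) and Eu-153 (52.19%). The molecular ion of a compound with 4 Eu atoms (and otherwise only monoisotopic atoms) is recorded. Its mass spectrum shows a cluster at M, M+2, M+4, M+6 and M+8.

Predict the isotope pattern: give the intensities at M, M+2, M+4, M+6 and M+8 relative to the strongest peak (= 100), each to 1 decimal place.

14.0 : 61.1 : 100.0 : 72.8 : 19.9

Each Eu atom is independently Eu-151 (p = 0.4781) or Eu-153 (q = 0.5219); the cluster is the binomial expansion (p + q)^4.
P(M) = 0.4781^4 = 0.052249
P(M+2) = 4 × 0.4781^3 × 0.5219^1 = 0.228141
P(M+4) = 6 × 0.4781^2 × 0.5219^2 = 0.373563
P(M+6) = 4 × 0.4781^1 × 0.5219^3 = 0.271857
P(M+8) = 0.5219^4 = 0.074191
The M+4 peak is largest (0.373563); scaling to 100 gives 14.0 : 61.1 : 100.0 : 72.8 : 19.9.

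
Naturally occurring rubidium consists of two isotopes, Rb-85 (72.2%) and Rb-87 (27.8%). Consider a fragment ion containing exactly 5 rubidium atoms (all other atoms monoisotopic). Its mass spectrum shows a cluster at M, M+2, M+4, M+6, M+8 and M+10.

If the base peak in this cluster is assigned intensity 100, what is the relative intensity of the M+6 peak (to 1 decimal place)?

Binomial terms of (0.722 + 0.278)^5: M 0.1962, M+2 0.3777, M+4 0.2909, M+6 0.1120, M+8 0.0216, M+10 0.0017 → M+2 is the base peak.
P(M+2) = C(5,1) × 0.722^4 × 0.278^1 = 5 × 0.27173701 × 0.2780 = 0.377714 (base)
P(M+6) = C(5,3) × 0.722^2 × 0.278^3 = 10 × 0.521284 × 0.02148495 = 0.111998
Relative intensity = 0.111998 / 0.377714 × 100 = 29.7

29.7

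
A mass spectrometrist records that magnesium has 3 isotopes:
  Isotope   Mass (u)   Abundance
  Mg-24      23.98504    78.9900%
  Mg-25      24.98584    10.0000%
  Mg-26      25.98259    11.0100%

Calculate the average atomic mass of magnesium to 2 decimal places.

24.31 u

Average mass = Σ (abundance × isotope mass) = 0.789900 × 23.98504 + 0.100000 × 24.98584 + 0.110100 × 25.98259
= 18.945783 + 2.498584 + 2.860683 = 24.305050 u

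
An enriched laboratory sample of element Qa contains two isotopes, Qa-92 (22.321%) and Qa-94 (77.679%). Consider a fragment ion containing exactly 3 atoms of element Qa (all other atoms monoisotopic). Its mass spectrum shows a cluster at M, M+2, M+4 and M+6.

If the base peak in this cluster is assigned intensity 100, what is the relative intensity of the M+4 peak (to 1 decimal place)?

86.2

Term probabilities: M 0.0111, M+2 0.1161, M+4 0.4041, M+6 0.4687. Base peak = M+6.
P(M+6) = C(3,3) × 0.22321^0 × 0.77679^3 = 1 × 1.0000 × 0.46871719 = 0.468717 (base)
P(M+4) = C(3,2) × 0.22321^1 × 0.77679^2 = 3 × 0.22321 × 0.6034027 = 0.404057
Relative intensity = 0.404057 / 0.468717 × 100 = 86.2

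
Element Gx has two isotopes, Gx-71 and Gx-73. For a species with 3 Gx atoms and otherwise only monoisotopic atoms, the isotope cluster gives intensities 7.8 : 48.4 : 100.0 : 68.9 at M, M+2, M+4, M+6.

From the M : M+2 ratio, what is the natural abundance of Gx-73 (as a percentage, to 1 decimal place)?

Write p for the Gx-71 fraction. I(M+2)/I(M) = [C(3,1)·p^2·(1−p)] / p^3 = 3·(1−p)/p = 48.4/7.8 = 6.2051
(1−p)/p = 6.2051/3 = 2.0684  ⇒  p = 1/(1 + 2.0684) = 0.3259
Gx-71: 32.6%, Gx-73: 67.4%.

67.4%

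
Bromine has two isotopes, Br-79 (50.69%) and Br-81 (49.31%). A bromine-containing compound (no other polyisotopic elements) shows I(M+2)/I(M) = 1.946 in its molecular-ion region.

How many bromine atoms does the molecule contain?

2

For n independent Br atoms, I(M+2)/I(M) = n · (abundance Br-81) / (abundance Br-79) = n · 0.4931/0.5069.
n = 1.946 × 0.5069/0.4931 = 2.00 ≈ 2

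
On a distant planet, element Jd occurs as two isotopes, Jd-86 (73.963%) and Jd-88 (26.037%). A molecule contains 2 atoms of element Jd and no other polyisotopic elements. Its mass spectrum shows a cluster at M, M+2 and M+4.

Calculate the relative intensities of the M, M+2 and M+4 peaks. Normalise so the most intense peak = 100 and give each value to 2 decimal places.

100.00 : 70.41 : 12.39

The 2 Jd atoms are independent, so intensities follow the terms of (0.73963 + 0.26037)^2.
P(M) = 0.73963^2 = 0.547053
P(M+2) = 2 × 0.73963^1 × 0.26037^1 = 0.385155
P(M+4) = 0.26037^2 = 0.067793
The M peak is largest (0.547053); scaling to 100 gives 100.00 : 70.41 : 12.39.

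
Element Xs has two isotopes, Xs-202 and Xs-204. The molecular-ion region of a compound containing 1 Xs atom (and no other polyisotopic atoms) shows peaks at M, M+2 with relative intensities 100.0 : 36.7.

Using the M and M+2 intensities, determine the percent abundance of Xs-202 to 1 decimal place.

73.2%

Write p for the Xs-202 fraction. I(M+2)/I(M) = [C(1,1)·p^0·(1−p)] / p^1 = 1·(1−p)/p = 36.7/100.0 = 0.3670
(1−p)/p = 0.3670/1 = 0.3670  ⇒  p = 1/(1 + 0.3670) = 0.7315
Xs-202: 73.2%, Xs-204: 26.8%.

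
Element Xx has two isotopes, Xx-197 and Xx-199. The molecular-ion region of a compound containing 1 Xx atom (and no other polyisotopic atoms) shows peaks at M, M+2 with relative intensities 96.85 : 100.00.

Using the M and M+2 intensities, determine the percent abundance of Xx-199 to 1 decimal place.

Let p = fractional abundance of Xx-197. I(M+2)/I(M) = [C(1,1)·p^0·(1−p)] / p^1 = 1·(1−p)/p = 100.00/96.85 = 1.0325
(1−p)/p = 1.0325/1 = 1.0325  ⇒  p = 1/(1 + 1.0325) = 0.4920
Xx-197: 49.2%, Xx-199: 50.8%.

50.8%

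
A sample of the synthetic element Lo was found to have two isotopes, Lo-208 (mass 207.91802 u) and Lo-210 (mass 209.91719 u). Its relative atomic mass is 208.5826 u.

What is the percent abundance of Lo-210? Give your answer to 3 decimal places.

With x = fraction of Lo-208 (so Lo-210 is 1 − x):
207.91802·x + 209.91719·(1 − x) = 208.5826
(207.91802 − 209.91719)·x = 208.5826 − 209.91719
x = -1.33459 / -1.99917 = 0.66757 → 66.757% Lo-208, 33.243% Lo-210.

33.243%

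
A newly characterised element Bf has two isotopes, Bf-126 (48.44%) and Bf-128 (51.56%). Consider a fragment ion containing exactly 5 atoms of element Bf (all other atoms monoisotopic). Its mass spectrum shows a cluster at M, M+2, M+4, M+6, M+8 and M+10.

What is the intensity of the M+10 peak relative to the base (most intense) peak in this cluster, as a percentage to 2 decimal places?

11.33%

(0.4844 + 0.5156)^5 gives M 0.0267, M+2 0.1419, M+4 0.3022, M+6 0.3216, M+8 0.1712, M+10 0.0364; the largest is M+6.
P(M+6) = C(5,3) × 0.4844^2 × 0.5156^3 = 10 × 0.23464336 × 0.13706884 = 0.321623 (base)
P(M+10) = C(5,5) × 0.4844^0 × 0.5156^5 = 1 × 1.0000 × 0.03643884 = 0.036439
Relative intensity = 0.036439 / 0.321623 × 100 = 11.33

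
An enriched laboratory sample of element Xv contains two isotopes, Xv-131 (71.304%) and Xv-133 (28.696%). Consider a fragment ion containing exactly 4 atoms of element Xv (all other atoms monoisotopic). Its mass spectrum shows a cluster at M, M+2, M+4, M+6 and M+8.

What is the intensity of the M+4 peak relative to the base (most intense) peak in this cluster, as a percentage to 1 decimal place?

Term probabilities: M 0.2585, M+2 0.4161, M+4 0.2512, M+6 0.0674, M+8 0.0068. Base peak = M+2.
P(M+2) = C(4,1) × 0.71304^3 × 0.28696^1 = 4 × 0.3625281 × 0.28696 = 0.416124 (base)
P(M+4) = C(4,2) × 0.71304^2 × 0.28696^2 = 6 × 0.50842604 × 0.08234604 = 0.251201
Relative intensity = 0.251201 / 0.416124 × 100 = 60.4

60.4%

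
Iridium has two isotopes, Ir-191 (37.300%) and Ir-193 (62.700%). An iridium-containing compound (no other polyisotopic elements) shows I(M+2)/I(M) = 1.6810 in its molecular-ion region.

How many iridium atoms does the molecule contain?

For n independent Ir atoms, I(M+2)/I(M) = n · (abundance Ir-193) / (abundance Ir-191) = n · 0.62700/0.37300.
n = 1.6810 × 0.37300/0.62700 = 1.00 ≈ 1

1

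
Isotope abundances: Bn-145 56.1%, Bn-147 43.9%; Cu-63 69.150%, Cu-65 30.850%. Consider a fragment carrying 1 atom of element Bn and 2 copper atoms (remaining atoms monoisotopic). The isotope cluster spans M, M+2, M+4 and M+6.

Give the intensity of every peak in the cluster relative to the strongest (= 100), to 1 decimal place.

59.7 : 100.0 : 53.6 : 9.3

Element Bn pattern (n=1): 0.5610 : 0.4390
Copper pattern (n=2): 0.47817225 : 0.4266555 : 0.09517225
Convolve the two distributions (both contribute in 2-u steps):
  M: 0.5610×0.47817225 = 0.268255
  M+2: 0.5610×0.4266555 + 0.4390×0.47817225 = 0.449271
  M+4: 0.5610×0.09517225 + 0.4390×0.4266555 = 0.240693
  M+6: 0.4390×0.09517225 = 0.041781
Scale to base peak (0.449271) = 100: 59.7 : 100.0 : 53.6 : 9.3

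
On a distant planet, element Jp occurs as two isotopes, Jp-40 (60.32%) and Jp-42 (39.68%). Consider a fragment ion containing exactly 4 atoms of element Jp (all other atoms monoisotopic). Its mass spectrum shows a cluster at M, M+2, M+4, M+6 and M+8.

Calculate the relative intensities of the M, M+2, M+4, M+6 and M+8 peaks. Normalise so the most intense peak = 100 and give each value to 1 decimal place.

38.0 : 100.0 : 98.7 : 43.3 : 7.1

The 4 Jp atoms are independent, so intensities follow the terms of (0.6032 + 0.3968)^4.
P(M) = 0.6032^4 = 0.132387
P(M+2) = 4 × 0.6032^3 × 0.3968^1 = 0.348350
P(M+4) = 6 × 0.6032^2 × 0.3968^2 = 0.343730
P(M+6) = 4 × 0.6032^1 × 0.3968^3 = 0.150743
P(M+8) = 0.3968^4 = 0.024791
The M+2 peak is largest (0.348350); scaling to 100 gives 38.0 : 100.0 : 98.7 : 43.3 : 7.1.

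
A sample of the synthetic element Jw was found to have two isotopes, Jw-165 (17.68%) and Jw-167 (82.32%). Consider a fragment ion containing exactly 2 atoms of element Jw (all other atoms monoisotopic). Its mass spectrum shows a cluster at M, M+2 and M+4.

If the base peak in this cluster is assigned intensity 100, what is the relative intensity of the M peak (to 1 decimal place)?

4.6

Binomial terms of (0.1768 + 0.8232)^2: M 0.0313, M+2 0.2911, M+4 0.6777 → M+4 is the base peak.
P(M+4) = C(2,2) × 0.1768^0 × 0.8232^2 = 1 × 1.0000 × 0.67765824 = 0.677658 (base)
P(M) = C(2,0) × 0.1768^2 × 0.8232^0 = 1 × 0.03125824 × 1.0000 = 0.031258
Relative intensity = 0.031258 / 0.677658 × 100 = 4.6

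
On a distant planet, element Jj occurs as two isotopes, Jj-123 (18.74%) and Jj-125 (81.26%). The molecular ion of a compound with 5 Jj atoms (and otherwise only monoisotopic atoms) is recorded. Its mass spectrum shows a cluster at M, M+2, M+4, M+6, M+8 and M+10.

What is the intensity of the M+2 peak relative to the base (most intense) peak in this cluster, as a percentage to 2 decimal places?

1.23%

Term probabilities: M 0.0002, M+2 0.0050, M+4 0.0435, M+6 0.1884, M+8 0.4086, M+10 0.3543. Base peak = M+8.
P(M+8) = C(5,4) × 0.1874^1 × 0.8126^4 = 5 × 0.1874 × 0.43602086 = 0.408552 (base)
P(M+2) = C(5,1) × 0.1874^4 × 0.8126^1 = 5 × 0.00123333 × 0.8126 = 0.005011
Relative intensity = 0.005011 / 0.408552 × 100 = 1.23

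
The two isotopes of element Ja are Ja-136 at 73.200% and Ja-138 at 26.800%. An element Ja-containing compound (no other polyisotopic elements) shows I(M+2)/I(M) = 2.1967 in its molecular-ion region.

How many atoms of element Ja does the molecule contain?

6

With n Ja atoms, P(M+2)/P(M) = C(n,1)·p^(n−1)q / p^n = n·q/p = n · 0.26800/0.73200.
n = 2.1967 × 0.73200/0.26800 = 6.00 ≈ 6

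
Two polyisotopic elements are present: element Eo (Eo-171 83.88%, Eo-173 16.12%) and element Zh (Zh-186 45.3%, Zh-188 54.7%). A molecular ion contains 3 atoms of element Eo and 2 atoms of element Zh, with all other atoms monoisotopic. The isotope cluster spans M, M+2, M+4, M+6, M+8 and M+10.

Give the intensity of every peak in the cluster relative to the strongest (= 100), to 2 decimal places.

33.43 : 100.00 : 98.99 : 37.28 : 5.97 : 0.35

Element Eo pattern (n=3): 0.59016747 : 0.34025392 : 0.06538976 : 0.00418885
Element Zh pattern (n=2): 0.205209 : 0.495582 : 0.299209
Convolve the two distributions (both contribute in 2-u steps):
  M: 0.59016747×0.205209 = 0.121108
  M+2: 0.59016747×0.495582 + 0.34025392×0.205209 = 0.362300
  M+4: 0.59016747×0.299209 + 0.34025392×0.495582 + 0.06538976×0.205209 = 0.358626
  M+6: 0.34025392×0.299209 + 0.06538976×0.495582 + 0.00418885×0.205209 = 0.135073
  M+8: 0.06538976×0.299209 + 0.00418885×0.495582 = 0.021641
  M+10: 0.00418885×0.299209 = 0.001253
Scale to base peak (0.362300) = 100: 33.43 : 100.00 : 98.99 : 37.28 : 5.97 : 0.35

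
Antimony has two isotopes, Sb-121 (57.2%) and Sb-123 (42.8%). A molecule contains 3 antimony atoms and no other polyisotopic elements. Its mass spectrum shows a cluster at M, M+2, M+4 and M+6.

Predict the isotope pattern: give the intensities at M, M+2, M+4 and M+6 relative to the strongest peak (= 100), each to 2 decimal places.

44.55 : 100.00 : 74.83 : 18.66

Expanding (0.572 + 0.428)^3:
P(M) = 0.572^3 = 0.187149
P(M+2) = 3 × 0.572^2 × 0.428^1 = 0.420104
P(M+4) = 3 × 0.572^1 × 0.428^2 = 0.314344
P(M+6) = 0.428^3 = 0.078403
The M+2 peak is largest (0.420104); scaling to 100 gives 44.55 : 100.00 : 74.83 : 18.66.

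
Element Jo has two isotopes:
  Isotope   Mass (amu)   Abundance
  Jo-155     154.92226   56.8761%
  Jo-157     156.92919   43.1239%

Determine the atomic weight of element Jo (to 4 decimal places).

155.7877 amu

Average mass = Σ (abundance × isotope mass) = 0.568761 × 154.92226 + 0.431239 × 156.92919
= 88.113740 + 67.673987 = 155.787727 amu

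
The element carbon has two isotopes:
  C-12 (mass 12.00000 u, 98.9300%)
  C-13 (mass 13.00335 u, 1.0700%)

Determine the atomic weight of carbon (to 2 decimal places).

12.01 u

The abundance-weighted mean is 0.989300 × 12.00000 + 0.010700 × 13.00335
= 11.871600 + 0.139136 = 12.010736 u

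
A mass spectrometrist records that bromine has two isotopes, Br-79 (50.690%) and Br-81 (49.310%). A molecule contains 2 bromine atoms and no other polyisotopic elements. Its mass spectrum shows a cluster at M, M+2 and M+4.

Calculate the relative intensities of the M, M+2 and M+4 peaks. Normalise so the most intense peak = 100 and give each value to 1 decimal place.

51.4 : 100.0 : 48.6

Each Br atom is independently Br-79 (p = 0.50690) or Br-81 (q = 0.49310); the cluster is the binomial expansion (p + q)^2.
P(M) = 0.50690^2 = 0.256948
P(M+2) = 2 × 0.50690^1 × 0.49310^1 = 0.499905
P(M+4) = 0.49310^2 = 0.243148
The M+2 peak is largest (0.499905); scaling to 100 gives 51.4 : 100.0 : 48.6.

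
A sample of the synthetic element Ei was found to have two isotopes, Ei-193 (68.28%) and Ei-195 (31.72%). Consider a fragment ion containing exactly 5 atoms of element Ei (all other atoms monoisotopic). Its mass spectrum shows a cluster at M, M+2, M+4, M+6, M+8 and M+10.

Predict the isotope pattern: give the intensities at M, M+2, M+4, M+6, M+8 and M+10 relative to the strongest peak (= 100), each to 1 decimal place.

43.1 : 100.0 : 92.9 : 43.2 : 10.0 : 0.9

Each Ei atom is independently Ei-193 (p = 0.6828) or Ei-195 (q = 0.3172); the cluster is the binomial expansion (p + q)^5.
P(M) = 0.6828^5 = 0.148412
P(M+2) = 5 × 0.6828^4 × 0.3172^1 = 0.344729
P(M+4) = 10 × 0.6828^3 × 0.3172^2 = 0.320293
P(M+6) = 10 × 0.6828^2 × 0.3172^3 = 0.148794
P(M+8) = 5 × 0.6828^1 × 0.3172^4 = 0.034562
P(M+10) = 0.3172^5 = 0.003211
The M+2 peak is largest (0.344729); scaling to 100 gives 43.1 : 100.0 : 92.9 : 43.2 : 10.0 : 0.9.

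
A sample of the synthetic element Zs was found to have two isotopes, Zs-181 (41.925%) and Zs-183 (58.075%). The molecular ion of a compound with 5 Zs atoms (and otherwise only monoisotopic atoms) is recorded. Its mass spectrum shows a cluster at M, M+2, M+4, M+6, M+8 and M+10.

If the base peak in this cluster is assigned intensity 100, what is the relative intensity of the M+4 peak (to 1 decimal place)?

(0.41925 + 0.58075)^5 gives M 0.0130, M+2 0.0897, M+4 0.2485, M+6 0.3443, M+8 0.2385, M+10 0.0661; the largest is M+6.
P(M+6) = C(5,3) × 0.41925^2 × 0.58075^3 = 10 × 0.17577056 × 0.19586988 = 0.344282 (base)
P(M+4) = C(5,2) × 0.41925^3 × 0.58075^2 = 10 × 0.07369181 × 0.33727056 = 0.248541
Relative intensity = 0.248541 / 0.344282 × 100 = 72.2

72.2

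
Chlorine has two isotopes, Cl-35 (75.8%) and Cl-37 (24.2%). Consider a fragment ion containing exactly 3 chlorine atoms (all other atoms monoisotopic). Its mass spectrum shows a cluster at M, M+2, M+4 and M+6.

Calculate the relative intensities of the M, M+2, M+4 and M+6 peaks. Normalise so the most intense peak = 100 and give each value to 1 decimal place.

Each Cl atom is independently Cl-35 (p = 0.758) or Cl-37 (q = 0.242); the cluster is the binomial expansion (p + q)^3.
P(M) = 0.758^3 = 0.435520
P(M+2) = 3 × 0.758^2 × 0.242^1 = 0.417133
P(M+4) = 3 × 0.758^1 × 0.242^2 = 0.133175
P(M+6) = 0.242^3 = 0.014172
The M peak is largest (0.435520); scaling to 100 gives 100.0 : 95.8 : 30.6 : 3.3.

100.0 : 95.8 : 30.6 : 3.3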